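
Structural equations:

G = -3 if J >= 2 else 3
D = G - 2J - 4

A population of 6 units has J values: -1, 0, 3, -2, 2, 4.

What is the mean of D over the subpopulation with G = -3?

-13

Observing G=-3 restricts to units where G's equation naturally yields -3: J ∈ {3, 2, 4}. In that subpopulation D = -13, -11, -15, mean -13.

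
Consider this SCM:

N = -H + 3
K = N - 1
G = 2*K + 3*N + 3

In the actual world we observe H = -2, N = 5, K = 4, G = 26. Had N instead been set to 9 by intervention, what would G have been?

Under do(N=9), the mechanism N = -H + 3 is discarded; N is fixed at 9.
K = N - 1  [with N=9]  = 8
G = 2*K + 3*N + 3  [with K=8, N=9]  = 46

46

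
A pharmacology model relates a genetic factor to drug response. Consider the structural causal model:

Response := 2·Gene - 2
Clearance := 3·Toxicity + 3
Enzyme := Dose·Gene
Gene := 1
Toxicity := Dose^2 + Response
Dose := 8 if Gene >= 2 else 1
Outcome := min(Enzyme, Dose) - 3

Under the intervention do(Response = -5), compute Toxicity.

Intervening sets Response = -5 and removes its equation (Response := 2·Gene - 2).
Dose = 8 if Gene >= 2 else 1  [with Gene=1]  = 1
Toxicity = Dose^2 + Response  [with Dose=1, Response=-5]  = -4

-4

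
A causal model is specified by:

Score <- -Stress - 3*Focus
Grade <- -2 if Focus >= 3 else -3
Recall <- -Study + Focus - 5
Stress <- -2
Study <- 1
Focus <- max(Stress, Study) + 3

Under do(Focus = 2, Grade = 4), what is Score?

-4

Setting Focus = 2, Grade = 4 by intervention discards those variables' equations.
Score = -Stress - 3*Focus  [with Stress=-2, Focus=2]  = -4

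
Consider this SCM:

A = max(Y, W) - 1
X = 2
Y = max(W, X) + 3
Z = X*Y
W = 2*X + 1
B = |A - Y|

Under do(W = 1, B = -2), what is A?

4

The joint intervention fixes W = 1, B = -2, removing each variable's own equation.
Y = max(W, X) + 3  [with W=1, X=2]  = 5
A = max(Y, W) - 1  [with Y=5, W=1]  = 4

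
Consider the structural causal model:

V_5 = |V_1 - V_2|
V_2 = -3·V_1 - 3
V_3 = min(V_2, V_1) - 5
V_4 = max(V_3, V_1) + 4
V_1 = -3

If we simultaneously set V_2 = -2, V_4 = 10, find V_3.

-8

The joint intervention fixes V_2 = -2, V_4 = 10, removing each variable's own equation.
V_3 = min(V_2, V_1) - 5  [with V_2=-2, V_1=-3]  = -8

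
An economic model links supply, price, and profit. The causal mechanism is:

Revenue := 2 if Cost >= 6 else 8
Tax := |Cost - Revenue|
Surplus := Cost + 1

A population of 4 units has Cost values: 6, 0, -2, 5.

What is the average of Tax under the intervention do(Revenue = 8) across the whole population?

5.75

do(Revenue=8) breaks Revenue's dependence on Cost. With Revenue=8 fixed, Tax across the units is 2, 8, 10, 3, mean 5.75.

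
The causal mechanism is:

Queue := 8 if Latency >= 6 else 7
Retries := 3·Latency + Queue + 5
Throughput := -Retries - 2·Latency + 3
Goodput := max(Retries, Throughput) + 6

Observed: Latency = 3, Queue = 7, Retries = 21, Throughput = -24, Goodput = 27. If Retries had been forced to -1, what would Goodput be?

5

do(Retries=-1) replaces the equation Retries := 3·Latency + Queue + 5 with the constant Retries = -1.
Throughput = -Retries - 2·Latency + 3  [with Retries=-1, Latency=3]  = -2
Goodput = max(Retries, Throughput) + 6  [with Retries=-1, Throughput=-2]  = 5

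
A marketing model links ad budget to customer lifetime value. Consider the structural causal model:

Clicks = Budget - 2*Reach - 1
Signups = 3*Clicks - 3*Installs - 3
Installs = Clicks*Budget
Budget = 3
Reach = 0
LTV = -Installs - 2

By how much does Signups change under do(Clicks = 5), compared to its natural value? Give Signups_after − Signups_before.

do(Clicks=5) replaces the equation Clicks = Budget - 2*Reach - 1 with the constant Clicks = 5.
Installs = Clicks*Budget  [with Clicks=5, Budget=3]  = 15
Signups = 3*Clicks - 3*Installs - 3  [with Clicks=5, Installs=15]  = -33
Without intervention: Clicks = Budget - 2*Reach - 1  [with Budget=3, Reach=0]  = 2; Installs = Clicks*Budget  [with Clicks=2, Budget=3]  = 6; Signups = 3*Clicks - 3*Installs - 3  [with Clicks=2, Installs=6]  = -15.
Change = -33 − (-15) = -18.

-18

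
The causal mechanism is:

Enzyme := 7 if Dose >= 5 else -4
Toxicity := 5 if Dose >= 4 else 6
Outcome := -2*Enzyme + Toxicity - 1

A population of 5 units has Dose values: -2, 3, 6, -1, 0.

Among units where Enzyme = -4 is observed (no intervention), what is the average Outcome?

Observing Enzyme=-4 restricts to units where Enzyme's equation naturally yields -4: Dose ∈ {-2, 3, -1, 0}. In that subpopulation Outcome = 13, 13, 13, 13, mean 13.

13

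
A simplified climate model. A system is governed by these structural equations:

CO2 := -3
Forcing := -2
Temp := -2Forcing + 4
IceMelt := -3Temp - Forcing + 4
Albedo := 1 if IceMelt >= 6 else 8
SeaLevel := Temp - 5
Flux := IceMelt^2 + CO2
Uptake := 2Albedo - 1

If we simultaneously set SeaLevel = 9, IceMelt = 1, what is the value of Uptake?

15

Under do(SeaLevel = 9, IceMelt = 1), each intervened variable's structural equation is replaced by its fixed value.
Albedo = 1 if IceMelt >= 6 else 8  [with IceMelt=1]  = 8
Uptake = 2Albedo - 1  [with Albedo=8]  = 15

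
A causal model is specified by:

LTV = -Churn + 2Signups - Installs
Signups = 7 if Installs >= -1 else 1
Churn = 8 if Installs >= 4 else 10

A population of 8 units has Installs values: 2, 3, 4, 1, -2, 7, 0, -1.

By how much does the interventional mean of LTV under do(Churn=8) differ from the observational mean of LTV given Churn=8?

do(Churn=8) breaks Churn's dependence on Installs. With Churn=8 fixed, LTV across the units is 4, 3, 2, 5, -4, -1, 6, 7, mean 2.75.
Observing Churn=8 restricts to units where Churn's equation naturally yields 8: Installs ∈ {4, 7}. In that subpopulation LTV = 2, -1, mean 0.5.
Difference = 2.75 − 0.5 = 2.25.

2.25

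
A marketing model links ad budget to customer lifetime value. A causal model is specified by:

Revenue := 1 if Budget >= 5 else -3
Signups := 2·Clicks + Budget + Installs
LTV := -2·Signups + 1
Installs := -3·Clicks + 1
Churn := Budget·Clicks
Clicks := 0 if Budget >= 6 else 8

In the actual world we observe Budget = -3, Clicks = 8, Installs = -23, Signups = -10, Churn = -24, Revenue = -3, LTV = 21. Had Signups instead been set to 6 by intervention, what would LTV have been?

-11

The intervention breaks the incoming arrows to Signups: Signups := 2·Clicks + Budget + Installs no longer applies, and Signups = 6.
LTV = -2·Signups + 1  [with Signups=6]  = -11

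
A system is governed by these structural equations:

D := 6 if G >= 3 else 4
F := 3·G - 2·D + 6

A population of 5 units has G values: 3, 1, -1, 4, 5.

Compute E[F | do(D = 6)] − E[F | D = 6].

Under do(D=6), D's equation is replaced by D=6 for every unit. Per-unit F: 3, -3, -9, 6, 9. Mean = 1.2.
E[F|D=6] averages over only the 3 units with D=6 (G = 3, 4, 5): F = 3, 6, 9, mean 6.
Difference = 1.2 − 6 = -4.8.

-4.8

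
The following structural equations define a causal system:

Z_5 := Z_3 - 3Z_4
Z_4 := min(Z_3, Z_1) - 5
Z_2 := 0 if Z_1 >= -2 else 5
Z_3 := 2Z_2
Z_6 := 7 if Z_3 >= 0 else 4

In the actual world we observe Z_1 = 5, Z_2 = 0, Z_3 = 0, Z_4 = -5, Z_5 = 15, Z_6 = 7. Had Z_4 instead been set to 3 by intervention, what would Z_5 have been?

Intervening sets Z_4 = 3 and removes its equation (Z_4 := min(Z_3, Z_1) - 5).
Z_2 = 0 if Z_1 >= -2 else 5  [with Z_1=5]  = 0
Z_3 = 2Z_2  [with Z_2=0]  = 0
Z_5 = Z_3 - 3Z_4  [with Z_3=0, Z_4=3]  = -9

-9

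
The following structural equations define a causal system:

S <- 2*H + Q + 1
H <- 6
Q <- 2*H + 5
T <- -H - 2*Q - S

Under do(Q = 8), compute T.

-43

Under do(Q=8), the mechanism Q <- 2*H + 5 is discarded; Q is fixed at 8.
S = 2*H + Q + 1  [with H=6, Q=8]  = 21
T = -H - 2*Q - S  [with H=6, Q=8, S=21]  = -43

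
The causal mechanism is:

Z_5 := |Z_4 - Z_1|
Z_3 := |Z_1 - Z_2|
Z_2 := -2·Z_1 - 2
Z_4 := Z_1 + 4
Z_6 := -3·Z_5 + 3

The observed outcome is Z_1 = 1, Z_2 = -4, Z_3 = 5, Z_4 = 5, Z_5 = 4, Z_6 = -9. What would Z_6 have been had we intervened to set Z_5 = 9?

The intervention breaks the incoming arrows to Z_5: Z_5 := |Z_4 - Z_1| no longer applies, and Z_5 = 9.
Z_6 = -3·Z_5 + 3  [with Z_5=9]  = -24

-24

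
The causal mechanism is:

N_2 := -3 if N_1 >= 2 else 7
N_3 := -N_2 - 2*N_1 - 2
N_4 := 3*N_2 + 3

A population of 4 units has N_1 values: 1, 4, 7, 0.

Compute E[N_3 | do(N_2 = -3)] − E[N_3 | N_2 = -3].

5

Under do(N_2=-3), N_2's equation is replaced by N_2=-3 for every unit. Per-unit N_3: -1, -7, -13, 1. Mean = -5.
Conditioning on N_2=-3 selects the 2 unit(s) with N_1 ∈ {4, 7}. Their N_3 values: -7, -13. Mean = -10.
Difference = -5 − (-10) = 5.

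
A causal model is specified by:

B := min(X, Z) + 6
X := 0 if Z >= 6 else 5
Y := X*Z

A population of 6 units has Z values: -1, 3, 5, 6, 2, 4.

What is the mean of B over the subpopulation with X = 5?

8.6

E[B|X=5] averages over only the 5 units with X=5 (Z = -1, 3, 5, 2, 4): B = 5, 9, 11, 8, 10, mean 8.6.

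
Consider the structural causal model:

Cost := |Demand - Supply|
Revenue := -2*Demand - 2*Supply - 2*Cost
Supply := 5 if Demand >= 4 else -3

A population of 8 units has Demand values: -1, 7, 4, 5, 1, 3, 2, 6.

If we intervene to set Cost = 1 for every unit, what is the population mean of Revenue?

The intervention sets Cost=1 in all 8 units regardless of Demand. Recomputing Revenue per unit gives 6, -26, -20, -22, 2, -2, 0, -24; average -10.75.

-10.75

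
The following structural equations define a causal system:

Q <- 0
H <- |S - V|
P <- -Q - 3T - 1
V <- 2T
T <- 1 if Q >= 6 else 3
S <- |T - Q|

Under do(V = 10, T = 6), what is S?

The joint intervention fixes V = 10, T = 6, removing each variable's own equation.
S = |T - Q|  [with T=6, Q=0]  = 6

6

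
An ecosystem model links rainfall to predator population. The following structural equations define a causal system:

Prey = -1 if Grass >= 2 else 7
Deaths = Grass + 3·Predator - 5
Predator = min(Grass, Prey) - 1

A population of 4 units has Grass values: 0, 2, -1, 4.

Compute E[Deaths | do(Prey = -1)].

-9.75

Every unit gets Prey=-1 under the intervention. Deaths values become -11, -9, -12, -7; E[Deaths|do(Prey=-1)] = -9.75.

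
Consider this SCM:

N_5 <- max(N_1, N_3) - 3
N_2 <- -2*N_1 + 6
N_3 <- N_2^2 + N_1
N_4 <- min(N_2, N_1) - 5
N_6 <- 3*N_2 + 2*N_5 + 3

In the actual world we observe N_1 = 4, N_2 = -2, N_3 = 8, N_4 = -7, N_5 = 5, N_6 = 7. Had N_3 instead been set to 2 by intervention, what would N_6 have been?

The intervention breaks the incoming arrows to N_3: N_3 <- N_2^2 + N_1 no longer applies, and N_3 = 2.
N_2 = -2*N_1 + 6  [with N_1=4]  = -2
N_5 = max(N_1, N_3) - 3  [with N_1=4, N_3=2]  = 1
N_6 = 3*N_2 + 2*N_5 + 3  [with N_2=-2, N_5=1]  = -1

-1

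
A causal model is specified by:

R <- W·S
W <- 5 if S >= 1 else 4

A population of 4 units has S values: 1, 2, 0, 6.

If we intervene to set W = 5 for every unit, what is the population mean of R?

Every unit gets W=5 under the intervention. R values become 5, 10, 0, 30; E[R|do(W=5)] = 11.25.

11.25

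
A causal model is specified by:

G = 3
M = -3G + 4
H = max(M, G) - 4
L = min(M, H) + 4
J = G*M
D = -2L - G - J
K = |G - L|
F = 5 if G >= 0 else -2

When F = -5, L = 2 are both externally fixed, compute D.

8

The joint intervention fixes F = -5, L = 2, removing each variable's own equation.
M = -3G + 4  [with G=3]  = -5
J = G*M  [with G=3, M=-5]  = -15
D = -2L - G - J  [with L=2, G=3, J=-15]  = 8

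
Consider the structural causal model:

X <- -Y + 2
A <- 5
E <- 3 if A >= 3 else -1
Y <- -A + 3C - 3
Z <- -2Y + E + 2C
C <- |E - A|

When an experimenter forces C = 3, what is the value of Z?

do(C=3) replaces the equation C <- |E - A| with the constant C = 3.
E = 3 if A >= 3 else -1  [with A=5]  = 3
Y = -A + 3C - 3  [with A=5, C=3]  = 1
Z = -2Y + E + 2C  [with Y=1, E=3, C=3]  = 7

7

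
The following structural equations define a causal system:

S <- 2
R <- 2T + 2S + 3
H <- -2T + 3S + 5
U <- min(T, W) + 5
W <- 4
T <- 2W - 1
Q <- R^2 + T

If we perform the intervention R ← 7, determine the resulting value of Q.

56

Intervening sets R = 7 and removes its equation (R <- 2T + 2S + 3).
T = 2W - 1  [with W=4]  = 7
Q = R^2 + T  [with R=7, T=7]  = 56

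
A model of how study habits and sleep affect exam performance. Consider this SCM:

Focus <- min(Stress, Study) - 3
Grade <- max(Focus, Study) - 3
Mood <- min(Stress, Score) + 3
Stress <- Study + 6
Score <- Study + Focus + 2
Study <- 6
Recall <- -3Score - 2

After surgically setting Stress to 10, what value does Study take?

6

Under do(Stress=10), the mechanism Stress <- Study + 6 is discarded; Stress is fixed at 10.
Study is not downstream of the intervention, so its value is determined by the original equations.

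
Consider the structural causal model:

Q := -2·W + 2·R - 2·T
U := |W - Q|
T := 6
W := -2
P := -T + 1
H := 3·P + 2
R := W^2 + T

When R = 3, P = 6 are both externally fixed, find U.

0

Under do(R = 3, P = 6), each intervened variable's structural equation is replaced by its fixed value.
Q = -2·W + 2·R - 2·T  [with W=-2, R=3, T=6]  = -2
U = |W - Q|  [with W=-2, Q=-2]  = 0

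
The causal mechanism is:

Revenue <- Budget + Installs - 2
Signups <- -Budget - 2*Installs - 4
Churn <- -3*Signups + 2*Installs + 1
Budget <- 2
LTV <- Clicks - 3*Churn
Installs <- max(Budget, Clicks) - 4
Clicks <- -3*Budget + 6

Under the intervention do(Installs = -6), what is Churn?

-29

do(Installs=-6) replaces the equation Installs <- max(Budget, Clicks) - 4 with the constant Installs = -6.
Signups = -Budget - 2*Installs - 4  [with Budget=2, Installs=-6]  = 6
Churn = -3*Signups + 2*Installs + 1  [with Signups=6, Installs=-6]  = -29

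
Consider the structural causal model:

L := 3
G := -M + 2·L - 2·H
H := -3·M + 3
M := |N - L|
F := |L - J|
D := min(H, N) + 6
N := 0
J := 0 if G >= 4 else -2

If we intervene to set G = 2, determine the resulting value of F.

do(G=2) replaces the equation G := -M + 2·L - 2·H with the constant G = 2.
J = 0 if G >= 4 else -2  [with G=2]  = -2
F = |L - J|  [with L=3, J=-2]  = 5

5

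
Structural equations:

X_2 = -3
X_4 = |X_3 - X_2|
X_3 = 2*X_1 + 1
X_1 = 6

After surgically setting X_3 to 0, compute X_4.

The intervention breaks the incoming arrows to X_3: X_3 = 2*X_1 + 1 no longer applies, and X_3 = 0.
X_4 = |X_3 - X_2|  [with X_3=0, X_2=-3]  = 3

3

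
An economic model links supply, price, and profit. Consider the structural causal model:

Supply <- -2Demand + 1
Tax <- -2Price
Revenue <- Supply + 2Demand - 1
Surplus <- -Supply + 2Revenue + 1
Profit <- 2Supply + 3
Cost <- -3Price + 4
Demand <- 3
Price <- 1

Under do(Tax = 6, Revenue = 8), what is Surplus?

22

Under do(Tax = 6, Revenue = 8), each intervened variable's structural equation is replaced by its fixed value.
Supply = -2Demand + 1  [with Demand=3]  = -5
Surplus = -Supply + 2Revenue + 1  [with Supply=-5, Revenue=8]  = 22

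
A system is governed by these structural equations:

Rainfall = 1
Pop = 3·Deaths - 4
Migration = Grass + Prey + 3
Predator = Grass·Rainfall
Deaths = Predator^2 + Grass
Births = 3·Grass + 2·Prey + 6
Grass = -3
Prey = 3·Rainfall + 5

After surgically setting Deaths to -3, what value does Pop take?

-13

Intervening sets Deaths = -3 and removes its equation (Deaths = Predator^2 + Grass).
Pop = 3·Deaths - 4  [with Deaths=-3]  = -13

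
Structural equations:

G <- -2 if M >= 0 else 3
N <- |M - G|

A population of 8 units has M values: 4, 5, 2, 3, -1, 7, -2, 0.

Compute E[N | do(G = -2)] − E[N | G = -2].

The intervention sets G=-2 in all 8 units regardless of M. Recomputing N per unit gives 6, 7, 4, 5, 1, 9, 0, 2; average 4.25.
Observing G=-2 restricts to units where G's equation naturally yields -2: M ∈ {4, 5, 2, 3, 7, 0}. In that subpopulation N = 6, 7, 4, 5, 9, 2, mean 5.5.
Difference = 4.25 − 5.5 = -1.25.

-1.25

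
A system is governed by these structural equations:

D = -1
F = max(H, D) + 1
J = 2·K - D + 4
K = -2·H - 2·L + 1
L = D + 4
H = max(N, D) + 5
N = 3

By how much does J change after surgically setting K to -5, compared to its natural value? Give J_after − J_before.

The intervention breaks the incoming arrows to K: K = -2·H - 2·L + 1 no longer applies, and K = -5.
J = 2·K - D + 4  [with K=-5, D=-1]  = -5
Without intervention: H = max(N, D) + 5  [with N=3, D=-1]  = 8; L = D + 4  [with D=-1]  = 3; K = -2·H - 2·L + 1  [with H=8, L=3]  = -21; J = 2·K - D + 4  [with K=-21, D=-1]  = -37.
Change = -5 − (-37) = 32.

32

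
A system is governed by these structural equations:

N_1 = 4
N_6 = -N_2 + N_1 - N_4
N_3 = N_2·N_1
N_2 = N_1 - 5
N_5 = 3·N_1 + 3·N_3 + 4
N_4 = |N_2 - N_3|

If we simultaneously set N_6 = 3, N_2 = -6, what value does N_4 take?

Under do(N_6 = 3, N_2 = -6), each intervened variable's structural equation is replaced by its fixed value.
N_3 = N_2·N_1  [with N_2=-6, N_1=4]  = -24
N_4 = |N_2 - N_3|  [with N_2=-6, N_3=-24]  = 18

18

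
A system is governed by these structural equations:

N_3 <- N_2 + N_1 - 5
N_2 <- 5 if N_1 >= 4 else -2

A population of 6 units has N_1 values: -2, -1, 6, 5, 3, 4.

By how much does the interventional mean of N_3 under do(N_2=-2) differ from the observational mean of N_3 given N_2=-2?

2.5

The intervention sets N_2=-2 in all 6 units regardless of N_1. Recomputing N_3 per unit gives -9, -8, -1, -2, -4, -3; average -4.5.
E[N_3|N_2=-2] averages over only the 3 units with N_2=-2 (N_1 = -2, -1, 3): N_3 = -9, -8, -4, mean -7.
Difference = -4.5 − (-7) = 2.5.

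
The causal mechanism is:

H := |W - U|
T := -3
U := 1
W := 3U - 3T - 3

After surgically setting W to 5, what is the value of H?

The intervention breaks the incoming arrows to W: W := 3U - 3T - 3 no longer applies, and W = 5.
H = |W - U|  [with W=5, U=1]  = 4

4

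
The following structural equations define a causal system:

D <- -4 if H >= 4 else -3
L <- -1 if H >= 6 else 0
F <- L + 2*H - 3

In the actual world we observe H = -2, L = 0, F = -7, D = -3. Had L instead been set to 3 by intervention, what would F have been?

-4

The intervention breaks the incoming arrows to L: L <- -1 if H >= 6 else 0 no longer applies, and L = 3.
F = L + 2*H - 3  [with L=3, H=-2]  = -4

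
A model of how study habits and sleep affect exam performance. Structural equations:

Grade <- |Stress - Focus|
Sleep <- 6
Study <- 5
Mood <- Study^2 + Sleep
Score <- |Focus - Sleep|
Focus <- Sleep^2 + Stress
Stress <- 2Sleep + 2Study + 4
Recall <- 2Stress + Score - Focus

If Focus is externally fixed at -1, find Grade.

27

do(Focus=-1) replaces the equation Focus <- Sleep^2 + Stress with the constant Focus = -1.
Stress = 2Sleep + 2Study + 4  [with Sleep=6, Study=5]  = 26
Grade = |Stress - Focus|  [with Stress=26, Focus=-1]  = 27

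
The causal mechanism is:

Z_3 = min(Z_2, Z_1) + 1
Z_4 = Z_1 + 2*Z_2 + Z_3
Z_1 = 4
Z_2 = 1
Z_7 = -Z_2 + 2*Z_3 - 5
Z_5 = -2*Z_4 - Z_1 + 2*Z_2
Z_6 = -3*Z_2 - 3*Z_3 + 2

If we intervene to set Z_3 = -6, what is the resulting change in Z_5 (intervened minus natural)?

16

do(Z_3=-6) replaces the equation Z_3 = min(Z_2, Z_1) + 1 with the constant Z_3 = -6.
Z_4 = Z_1 + 2*Z_2 + Z_3  [with Z_1=4, Z_2=1, Z_3=-6]  = 0
Z_5 = -2*Z_4 - Z_1 + 2*Z_2  [with Z_4=0, Z_1=4, Z_2=1]  = -2
Without intervention: Z_3 = min(Z_2, Z_1) + 1  [with Z_2=1, Z_1=4]  = 2; Z_4 = Z_1 + 2*Z_2 + Z_3  [with Z_1=4, Z_2=1, Z_3=2]  = 8; Z_5 = -2*Z_4 - Z_1 + 2*Z_2  [with Z_4=8, Z_1=4, Z_2=1]  = -18.
Change = -2 − (-18) = 16.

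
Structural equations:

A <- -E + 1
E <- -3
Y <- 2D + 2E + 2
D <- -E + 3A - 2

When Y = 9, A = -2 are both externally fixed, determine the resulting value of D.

Setting Y = 9, A = -2 by intervention discards those variables' equations.
D = -E + 3A - 2  [with E=-3, A=-2]  = -5

-5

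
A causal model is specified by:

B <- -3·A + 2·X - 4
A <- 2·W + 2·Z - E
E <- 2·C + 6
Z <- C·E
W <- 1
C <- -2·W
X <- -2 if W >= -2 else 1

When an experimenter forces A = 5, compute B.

Intervening sets A = 5 and removes its equation (A <- 2·W + 2·Z - E).
X = -2 if W >= -2 else 1  [with W=1]  = -2
B = -3·A + 2·X - 4  [with A=5, X=-2]  = -23

-23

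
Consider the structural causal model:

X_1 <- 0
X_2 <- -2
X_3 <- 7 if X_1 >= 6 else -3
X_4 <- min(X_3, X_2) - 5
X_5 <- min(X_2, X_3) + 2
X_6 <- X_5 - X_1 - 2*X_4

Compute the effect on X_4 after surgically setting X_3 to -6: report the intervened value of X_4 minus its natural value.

-3

The intervention breaks the incoming arrows to X_3: X_3 <- 7 if X_1 >= 6 else -3 no longer applies, and X_3 = -6.
X_4 = min(X_3, X_2) - 5  [with X_3=-6, X_2=-2]  = -11
Without intervention: X_3 = 7 if X_1 >= 6 else -3  [with X_1=0]  = -3; X_4 = min(X_3, X_2) - 5  [with X_3=-3, X_2=-2]  = -8.
Change = -11 − (-8) = -3.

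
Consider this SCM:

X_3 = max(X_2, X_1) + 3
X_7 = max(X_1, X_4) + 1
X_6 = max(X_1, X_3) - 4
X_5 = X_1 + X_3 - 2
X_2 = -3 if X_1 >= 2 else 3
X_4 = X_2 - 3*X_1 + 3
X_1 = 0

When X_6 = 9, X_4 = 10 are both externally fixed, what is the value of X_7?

11

Under do(X_6 = 9, X_4 = 10), each intervened variable's structural equation is replaced by its fixed value.
X_7 = max(X_1, X_4) + 1  [with X_1=0, X_4=10]  = 11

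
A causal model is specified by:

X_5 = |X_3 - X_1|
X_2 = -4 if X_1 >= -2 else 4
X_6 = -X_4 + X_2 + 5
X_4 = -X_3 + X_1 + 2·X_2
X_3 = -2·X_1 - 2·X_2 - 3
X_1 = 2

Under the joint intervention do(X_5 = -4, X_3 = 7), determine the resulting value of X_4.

Under do(X_5 = -4, X_3 = 7), each intervened variable's structural equation is replaced by its fixed value.
X_2 = -4 if X_1 >= -2 else 4  [with X_1=2]  = -4
X_4 = -X_3 + X_1 + 2·X_2  [with X_3=7, X_1=2, X_2=-4]  = -13

-13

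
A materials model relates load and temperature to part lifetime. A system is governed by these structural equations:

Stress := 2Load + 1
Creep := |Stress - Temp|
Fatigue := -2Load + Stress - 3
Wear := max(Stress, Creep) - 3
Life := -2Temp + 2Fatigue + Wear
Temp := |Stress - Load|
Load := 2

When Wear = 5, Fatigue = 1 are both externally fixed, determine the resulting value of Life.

1

Under do(Wear = 5, Fatigue = 1), each intervened variable's structural equation is replaced by its fixed value.
Stress = 2Load + 1  [with Load=2]  = 5
Temp = |Stress - Load|  [with Stress=5, Load=2]  = 3
Life = -2Temp + 2Fatigue + Wear  [with Temp=3, Fatigue=1, Wear=5]  = 1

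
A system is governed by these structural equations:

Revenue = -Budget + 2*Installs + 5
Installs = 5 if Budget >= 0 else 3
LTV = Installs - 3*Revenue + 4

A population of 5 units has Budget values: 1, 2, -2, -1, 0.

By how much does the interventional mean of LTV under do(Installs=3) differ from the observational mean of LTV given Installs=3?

4.5

Every unit gets Installs=3 under the intervention. LTV values become -23, -20, -32, -29, -26; E[LTV|do(Installs=3)] = -26.
Conditioning on Installs=3 selects the 2 unit(s) with Budget ∈ {-2, -1}. Their LTV values: -32, -29. Mean = -30.5.
Difference = -26 − (-30.5) = 4.5.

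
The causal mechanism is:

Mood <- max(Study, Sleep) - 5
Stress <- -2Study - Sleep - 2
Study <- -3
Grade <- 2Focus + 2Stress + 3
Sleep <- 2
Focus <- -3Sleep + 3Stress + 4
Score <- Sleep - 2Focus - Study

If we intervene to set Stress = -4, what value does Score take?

33

do(Stress=-4) replaces the equation Stress <- -2Study - Sleep - 2 with the constant Stress = -4.
Focus = -3Sleep + 3Stress + 4  [with Sleep=2, Stress=-4]  = -14
Score = Sleep - 2Focus - Study  [with Sleep=2, Focus=-14, Study=-3]  = 33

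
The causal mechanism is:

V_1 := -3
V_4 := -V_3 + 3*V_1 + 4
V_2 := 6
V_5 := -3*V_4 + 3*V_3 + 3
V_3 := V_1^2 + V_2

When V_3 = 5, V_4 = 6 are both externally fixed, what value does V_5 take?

Setting V_3 = 5, V_4 = 6 by intervention discards those variables' equations.
V_5 = -3*V_4 + 3*V_3 + 3  [with V_4=6, V_3=5]  = 0

0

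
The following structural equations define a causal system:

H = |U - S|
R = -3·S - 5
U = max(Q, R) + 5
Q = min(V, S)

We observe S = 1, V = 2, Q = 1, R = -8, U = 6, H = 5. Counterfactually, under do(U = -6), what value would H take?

The intervention breaks the incoming arrows to U: U = max(Q, R) + 5 no longer applies, and U = -6.
H = |U - S|  [with U=-6, S=1]  = 7

7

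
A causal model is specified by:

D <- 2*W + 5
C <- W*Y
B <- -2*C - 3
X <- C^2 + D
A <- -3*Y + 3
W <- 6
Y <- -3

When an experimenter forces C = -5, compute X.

The intervention breaks the incoming arrows to C: C <- W*Y no longer applies, and C = -5.
D = 2*W + 5  [with W=6]  = 17
X = C^2 + D  [with C=-5, D=17]  = 42

42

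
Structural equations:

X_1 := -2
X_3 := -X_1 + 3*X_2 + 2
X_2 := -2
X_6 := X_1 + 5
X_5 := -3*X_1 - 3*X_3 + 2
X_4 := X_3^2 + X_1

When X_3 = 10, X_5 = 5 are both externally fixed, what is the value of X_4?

98

The joint intervention fixes X_3 = 10, X_5 = 5, removing each variable's own equation.
X_4 = X_3^2 + X_1  [with X_3=10, X_1=-2]  = 98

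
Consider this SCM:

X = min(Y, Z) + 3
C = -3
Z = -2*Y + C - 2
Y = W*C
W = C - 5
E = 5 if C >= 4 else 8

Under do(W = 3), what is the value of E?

8

do(W=3) replaces the equation W = C - 5 with the constant W = 3.
Since E is not a descendant of the intervened variable, it is unaffected.
E = 5 if C >= 4 else 8  [with C=-3]  = 8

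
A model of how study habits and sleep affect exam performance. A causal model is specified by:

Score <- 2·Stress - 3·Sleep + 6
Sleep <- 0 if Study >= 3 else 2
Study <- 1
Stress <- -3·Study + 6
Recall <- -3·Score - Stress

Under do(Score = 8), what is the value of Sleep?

2

The intervention breaks the incoming arrows to Score: Score <- 2·Stress - 3·Sleep + 6 no longer applies, and Score = 8.
Since Sleep is not a descendant of the intervened variable, it is unaffected.
Sleep = 0 if Study >= 3 else 2  [with Study=1]  = 2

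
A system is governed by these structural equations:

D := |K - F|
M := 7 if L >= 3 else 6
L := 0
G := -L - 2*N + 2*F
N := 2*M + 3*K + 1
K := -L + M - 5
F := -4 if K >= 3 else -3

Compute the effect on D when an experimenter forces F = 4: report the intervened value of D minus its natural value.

Intervening sets F = 4 and removes its equation (F := -4 if K >= 3 else -3).
M = 7 if L >= 3 else 6  [with L=0]  = 6
K = -L + M - 5  [with L=0, M=6]  = 1
D = |K - F|  [with K=1, F=4]  = 3
Without intervention: M = 7 if L >= 3 else 6  [with L=0]  = 6; K = -L + M - 5  [with L=0, M=6]  = 1; F = -4 if K >= 3 else -3  [with K=1]  = -3; D = |K - F|  [with K=1, F=-3]  = 4.
Change = 3 − 4 = -1.

-1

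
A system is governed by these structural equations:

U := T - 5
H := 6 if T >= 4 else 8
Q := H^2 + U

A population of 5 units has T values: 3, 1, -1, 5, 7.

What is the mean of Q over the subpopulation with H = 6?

E[Q|H=6] averages over only the 2 units with H=6 (T = 5, 7): Q = 36, 38, mean 37.

37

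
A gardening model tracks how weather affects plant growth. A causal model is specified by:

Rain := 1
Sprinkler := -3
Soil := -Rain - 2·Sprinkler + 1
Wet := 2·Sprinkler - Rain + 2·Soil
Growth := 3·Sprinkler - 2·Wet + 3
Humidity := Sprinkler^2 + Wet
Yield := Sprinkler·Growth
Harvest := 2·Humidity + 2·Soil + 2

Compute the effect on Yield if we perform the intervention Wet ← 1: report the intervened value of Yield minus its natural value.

The intervention breaks the incoming arrows to Wet: Wet := 2·Sprinkler - Rain + 2·Soil no longer applies, and Wet = 1.
Growth = 3·Sprinkler - 2·Wet + 3  [with Sprinkler=-3, Wet=1]  = -8
Yield = Sprinkler·Growth  [with Sprinkler=-3, Growth=-8]  = 24
Without intervention: Soil = -Rain - 2·Sprinkler + 1  [with Rain=1, Sprinkler=-3]  = 6; Wet = 2·Sprinkler - Rain + 2·Soil  [with Sprinkler=-3, Rain=1, Soil=6]  = 5; Growth = 3·Sprinkler - 2·Wet + 3  [with Sprinkler=-3, Wet=5]  = -16; Yield = Sprinkler·Growth  [with Sprinkler=-3, Growth=-16]  = 48.
Change = 24 − 48 = -24.

-24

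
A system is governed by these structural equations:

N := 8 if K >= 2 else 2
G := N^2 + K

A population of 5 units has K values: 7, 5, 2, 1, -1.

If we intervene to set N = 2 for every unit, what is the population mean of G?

6.8

Every unit gets N=2 under the intervention. G values become 11, 9, 6, 5, 3; E[G|do(N=2)] = 6.8.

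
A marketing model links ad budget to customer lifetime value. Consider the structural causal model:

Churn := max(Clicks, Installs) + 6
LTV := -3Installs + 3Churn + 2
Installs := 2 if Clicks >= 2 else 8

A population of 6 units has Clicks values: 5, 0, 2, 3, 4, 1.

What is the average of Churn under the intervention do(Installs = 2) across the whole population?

The intervention sets Installs=2 in all 6 units regardless of Clicks. Recomputing Churn per unit gives 11, 8, 8, 9, 10, 8; average 9.

9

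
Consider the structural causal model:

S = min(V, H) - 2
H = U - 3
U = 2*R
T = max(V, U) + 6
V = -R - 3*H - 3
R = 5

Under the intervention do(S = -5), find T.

The intervention breaks the incoming arrows to S: S = min(V, H) - 2 no longer applies, and S = -5.
Since T is not a descendant of the intervened variable, it is unaffected.
U = 2*R  [with R=5]  = 10
H = U - 3  [with U=10]  = 7
V = -R - 3*H - 3  [with R=5, H=7]  = -29
T = max(V, U) + 6  [with V=-29, U=10]  = 16

16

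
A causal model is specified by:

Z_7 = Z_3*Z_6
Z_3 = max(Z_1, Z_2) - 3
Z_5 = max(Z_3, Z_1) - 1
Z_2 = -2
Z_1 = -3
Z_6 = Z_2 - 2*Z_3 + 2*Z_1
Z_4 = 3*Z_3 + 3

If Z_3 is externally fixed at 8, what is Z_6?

The intervention breaks the incoming arrows to Z_3: Z_3 = max(Z_1, Z_2) - 3 no longer applies, and Z_3 = 8.
Z_6 = Z_2 - 2*Z_3 + 2*Z_1  [with Z_2=-2, Z_3=8, Z_1=-3]  = -24

-24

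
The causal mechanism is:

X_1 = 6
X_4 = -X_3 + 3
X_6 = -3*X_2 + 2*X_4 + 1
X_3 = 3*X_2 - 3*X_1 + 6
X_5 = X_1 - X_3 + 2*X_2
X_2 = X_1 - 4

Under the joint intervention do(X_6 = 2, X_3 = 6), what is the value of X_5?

4

Under do(X_6 = 2, X_3 = 6), each intervened variable's structural equation is replaced by its fixed value.
X_2 = X_1 - 4  [with X_1=6]  = 2
X_5 = X_1 - X_3 + 2*X_2  [with X_1=6, X_3=6, X_2=2]  = 4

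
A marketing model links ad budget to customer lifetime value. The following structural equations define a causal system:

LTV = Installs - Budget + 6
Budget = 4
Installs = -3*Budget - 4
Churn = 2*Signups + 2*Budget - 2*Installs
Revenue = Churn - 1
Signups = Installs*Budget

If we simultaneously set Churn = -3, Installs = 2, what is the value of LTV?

The joint intervention fixes Churn = -3, Installs = 2, removing each variable's own equation.
LTV = Installs - Budget + 6  [with Installs=2, Budget=4]  = 4

4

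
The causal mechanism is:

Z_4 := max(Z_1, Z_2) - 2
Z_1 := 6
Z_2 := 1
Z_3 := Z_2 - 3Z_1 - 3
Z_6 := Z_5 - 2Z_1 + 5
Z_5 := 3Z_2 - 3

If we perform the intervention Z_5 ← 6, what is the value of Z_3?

-20

do(Z_5=6) replaces the equation Z_5 := 3Z_2 - 3 with the constant Z_5 = 6.
Z_3 is not downstream of the intervention, so its value is determined by the original equations.
Z_3 = Z_2 - 3Z_1 - 3  [with Z_2=1, Z_1=6]  = -20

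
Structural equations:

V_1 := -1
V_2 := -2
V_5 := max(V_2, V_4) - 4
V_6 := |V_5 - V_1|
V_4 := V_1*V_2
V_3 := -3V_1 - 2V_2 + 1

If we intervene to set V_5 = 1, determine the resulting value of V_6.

2

The intervention breaks the incoming arrows to V_5: V_5 := max(V_2, V_4) - 4 no longer applies, and V_5 = 1.
V_6 = |V_5 - V_1|  [with V_5=1, V_1=-1]  = 2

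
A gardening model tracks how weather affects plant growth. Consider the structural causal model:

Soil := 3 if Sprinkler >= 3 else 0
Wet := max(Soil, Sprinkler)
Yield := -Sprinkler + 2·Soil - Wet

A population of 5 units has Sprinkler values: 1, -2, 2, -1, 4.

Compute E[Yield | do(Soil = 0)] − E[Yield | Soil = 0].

-1.45

do(Soil=0) breaks Soil's dependence on Sprinkler. With Soil=0 fixed, Yield across the units is -2, 2, -4, 1, -8, mean -2.2.
Observing Soil=0 restricts to units where Soil's equation naturally yields 0: Sprinkler ∈ {1, -2, 2, -1}. In that subpopulation Yield = -2, 2, -4, 1, mean -0.75.
Difference = -2.2 − (-0.75) = -1.45.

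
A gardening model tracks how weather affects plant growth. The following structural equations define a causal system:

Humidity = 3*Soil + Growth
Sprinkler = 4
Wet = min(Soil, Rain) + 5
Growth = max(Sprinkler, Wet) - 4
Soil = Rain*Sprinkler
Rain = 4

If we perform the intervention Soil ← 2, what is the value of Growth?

3

do(Soil=2) replaces the equation Soil = Rain*Sprinkler with the constant Soil = 2.
Wet = min(Soil, Rain) + 5  [with Soil=2, Rain=4]  = 7
Growth = max(Sprinkler, Wet) - 4  [with Sprinkler=4, Wet=7]  = 3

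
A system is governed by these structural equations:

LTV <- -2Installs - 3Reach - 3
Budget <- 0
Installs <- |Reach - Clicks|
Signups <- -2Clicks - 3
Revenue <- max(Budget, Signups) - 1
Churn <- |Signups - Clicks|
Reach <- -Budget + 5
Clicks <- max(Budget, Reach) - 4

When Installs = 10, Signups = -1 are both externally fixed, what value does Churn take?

The joint intervention fixes Installs = 10, Signups = -1, removing each variable's own equation.
Reach = -Budget + 5  [with Budget=0]  = 5
Clicks = max(Budget, Reach) - 4  [with Budget=0, Reach=5]  = 1
Churn = |Signups - Clicks|  [with Signups=-1, Clicks=1]  = 2

2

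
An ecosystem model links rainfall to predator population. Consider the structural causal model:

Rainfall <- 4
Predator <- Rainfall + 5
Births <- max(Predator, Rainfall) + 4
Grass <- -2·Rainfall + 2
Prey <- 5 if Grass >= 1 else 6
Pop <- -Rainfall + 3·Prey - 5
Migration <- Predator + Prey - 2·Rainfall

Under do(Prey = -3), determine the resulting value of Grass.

Under do(Prey=-3), the mechanism Prey <- 5 if Grass >= 1 else 6 is discarded; Prey is fixed at -3.
Since Grass is not a descendant of the intervened variable, it is unaffected.
Grass = -2·Rainfall + 2  [with Rainfall=4]  = -6

-6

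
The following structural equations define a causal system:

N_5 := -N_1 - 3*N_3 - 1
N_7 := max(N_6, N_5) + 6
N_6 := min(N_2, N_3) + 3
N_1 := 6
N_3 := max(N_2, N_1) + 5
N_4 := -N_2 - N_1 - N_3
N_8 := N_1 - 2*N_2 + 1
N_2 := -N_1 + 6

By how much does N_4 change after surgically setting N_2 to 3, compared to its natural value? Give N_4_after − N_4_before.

-3

Under do(N_2=3), the mechanism N_2 := -N_1 + 6 is discarded; N_2 is fixed at 3.
N_3 = max(N_2, N_1) + 5  [with N_2=3, N_1=6]  = 11
N_4 = -N_2 - N_1 - N_3  [with N_2=3, N_1=6, N_3=11]  = -20
Without intervention: N_2 = -N_1 + 6  [with N_1=6]  = 0; N_3 = max(N_2, N_1) + 5  [with N_2=0, N_1=6]  = 11; N_4 = -N_2 - N_1 - N_3  [with N_2=0, N_1=6, N_3=11]  = -17.
Change = -20 − (-17) = -3.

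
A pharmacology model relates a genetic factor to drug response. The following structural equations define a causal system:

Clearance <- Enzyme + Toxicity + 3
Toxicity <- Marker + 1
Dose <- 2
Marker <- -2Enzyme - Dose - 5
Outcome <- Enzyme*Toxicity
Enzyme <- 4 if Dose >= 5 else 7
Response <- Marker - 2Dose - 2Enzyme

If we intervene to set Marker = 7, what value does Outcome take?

56

The intervention breaks the incoming arrows to Marker: Marker <- -2Enzyme - Dose - 5 no longer applies, and Marker = 7.
Enzyme = 4 if Dose >= 5 else 7  [with Dose=2]  = 7
Toxicity = Marker + 1  [with Marker=7]  = 8
Outcome = Enzyme*Toxicity  [with Enzyme=7, Toxicity=8]  = 56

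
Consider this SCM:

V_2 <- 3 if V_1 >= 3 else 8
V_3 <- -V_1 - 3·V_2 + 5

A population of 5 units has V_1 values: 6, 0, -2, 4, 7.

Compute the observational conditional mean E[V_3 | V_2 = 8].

-18

E[V_3|V_2=8] averages over only the 2 units with V_2=8 (V_1 = 0, -2): V_3 = -19, -17, mean -18.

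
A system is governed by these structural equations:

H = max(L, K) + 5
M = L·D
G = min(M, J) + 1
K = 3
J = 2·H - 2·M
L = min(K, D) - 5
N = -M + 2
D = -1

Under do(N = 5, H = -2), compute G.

-15

Under do(N = 5, H = -2), each intervened variable's structural equation is replaced by its fixed value.
L = min(K, D) - 5  [with K=3, D=-1]  = -6
M = L·D  [with L=-6, D=-1]  = 6
J = 2·H - 2·M  [with H=-2, M=6]  = -16
G = min(M, J) + 1  [with M=6, J=-16]  = -15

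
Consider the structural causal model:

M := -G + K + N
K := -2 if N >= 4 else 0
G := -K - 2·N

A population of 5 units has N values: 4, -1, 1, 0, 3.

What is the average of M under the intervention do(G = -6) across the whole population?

Under do(G=-6), G's equation is replaced by G=-6 for every unit. Per-unit M: 8, 5, 7, 6, 9. Mean = 7.

7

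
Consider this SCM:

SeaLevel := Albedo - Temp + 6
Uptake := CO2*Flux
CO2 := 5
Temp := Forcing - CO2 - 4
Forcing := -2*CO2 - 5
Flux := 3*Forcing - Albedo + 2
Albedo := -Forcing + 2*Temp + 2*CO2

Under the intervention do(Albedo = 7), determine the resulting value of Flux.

Under do(Albedo=7), the mechanism Albedo := -Forcing + 2*Temp + 2*CO2 is discarded; Albedo is fixed at 7.
Forcing = -2*CO2 - 5  [with CO2=5]  = -15
Flux = 3*Forcing - Albedo + 2  [with Forcing=-15, Albedo=7]  = -50

-50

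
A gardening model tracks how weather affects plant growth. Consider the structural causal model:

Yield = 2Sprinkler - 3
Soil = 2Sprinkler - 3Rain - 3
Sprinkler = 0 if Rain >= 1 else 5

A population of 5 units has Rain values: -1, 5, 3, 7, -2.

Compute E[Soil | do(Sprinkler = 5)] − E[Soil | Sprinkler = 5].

Under do(Sprinkler=5), Sprinkler's equation is replaced by Sprinkler=5 for every unit. Per-unit Soil: 10, -8, -2, -14, 13. Mean = -0.2.
Observing Sprinkler=5 restricts to units where Sprinkler's equation naturally yields 5: Rain ∈ {-1, -2}. In that subpopulation Soil = 10, 13, mean 11.5.
Difference = -0.2 − 11.5 = -11.7.

-11.7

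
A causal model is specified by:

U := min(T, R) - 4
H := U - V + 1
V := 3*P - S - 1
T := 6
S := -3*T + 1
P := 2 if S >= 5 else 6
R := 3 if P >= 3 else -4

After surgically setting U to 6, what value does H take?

Intervening sets U = 6 and removes its equation (U := min(T, R) - 4).
S = -3*T + 1  [with T=6]  = -17
P = 2 if S >= 5 else 6  [with S=-17]  = 6
V = 3*P - S - 1  [with P=6, S=-17]  = 34
H = U - V + 1  [with U=6, V=34]  = -27

-27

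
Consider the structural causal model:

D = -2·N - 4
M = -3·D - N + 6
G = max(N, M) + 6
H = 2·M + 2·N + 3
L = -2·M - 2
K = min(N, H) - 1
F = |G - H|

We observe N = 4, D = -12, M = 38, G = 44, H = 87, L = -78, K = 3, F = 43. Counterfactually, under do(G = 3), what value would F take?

84

do(G=3) replaces the equation G = max(N, M) + 6 with the constant G = 3.
D = -2·N - 4  [with N=4]  = -12
M = -3·D - N + 6  [with D=-12, N=4]  = 38
H = 2·M + 2·N + 3  [with M=38, N=4]  = 87
F = |G - H|  [with G=3, H=87]  = 84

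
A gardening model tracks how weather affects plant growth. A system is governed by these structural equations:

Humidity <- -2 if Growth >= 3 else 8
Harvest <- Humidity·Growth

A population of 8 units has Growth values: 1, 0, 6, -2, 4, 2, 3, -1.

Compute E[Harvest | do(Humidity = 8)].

13

The intervention sets Humidity=8 in all 8 units regardless of Growth. Recomputing Harvest per unit gives 8, 0, 48, -16, 32, 16, 24, -8; average 13.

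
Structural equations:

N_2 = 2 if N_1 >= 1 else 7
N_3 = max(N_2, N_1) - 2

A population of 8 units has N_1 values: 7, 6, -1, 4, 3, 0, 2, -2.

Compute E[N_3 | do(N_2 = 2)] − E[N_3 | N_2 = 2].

-0.9

Every unit gets N_2=2 under the intervention. N_3 values become 5, 4, 0, 2, 1, 0, 0, 0; E[N_3|do(N_2=2)] = 1.5.
Observing N_2=2 restricts to units where N_2's equation naturally yields 2: N_1 ∈ {7, 6, 4, 3, 2}. In that subpopulation N_3 = 5, 4, 2, 1, 0, mean 2.4.
Difference = 1.5 − 2.4 = -0.9.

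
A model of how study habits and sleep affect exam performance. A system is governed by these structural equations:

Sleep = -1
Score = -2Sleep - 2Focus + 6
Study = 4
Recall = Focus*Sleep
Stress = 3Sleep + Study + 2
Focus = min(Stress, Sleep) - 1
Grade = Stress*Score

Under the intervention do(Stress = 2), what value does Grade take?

24

The intervention breaks the incoming arrows to Stress: Stress = 3Sleep + Study + 2 no longer applies, and Stress = 2.
Focus = min(Stress, Sleep) - 1  [with Stress=2, Sleep=-1]  = -2
Score = -2Sleep - 2Focus + 6  [with Sleep=-1, Focus=-2]  = 12
Grade = Stress*Score  [with Stress=2, Score=12]  = 24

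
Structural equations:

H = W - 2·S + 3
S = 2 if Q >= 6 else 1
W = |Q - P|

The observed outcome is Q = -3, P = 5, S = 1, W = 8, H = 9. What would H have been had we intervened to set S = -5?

21

do(S=-5) replaces the equation S = 2 if Q >= 6 else 1 with the constant S = -5.
W = |Q - P|  [with Q=-3, P=5]  = 8
H = W - 2·S + 3  [with W=8, S=-5]  = 21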